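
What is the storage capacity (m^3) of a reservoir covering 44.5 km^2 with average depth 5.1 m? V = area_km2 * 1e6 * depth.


V = 44.5 * 1e6 * 5.1 = 2.2695e+08 m^3


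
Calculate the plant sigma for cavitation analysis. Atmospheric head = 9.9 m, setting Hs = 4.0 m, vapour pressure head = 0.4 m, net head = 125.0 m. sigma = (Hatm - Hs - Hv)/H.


sigma = (9.9 - 4.0 - 0.4) / 125.0 = 0.0440


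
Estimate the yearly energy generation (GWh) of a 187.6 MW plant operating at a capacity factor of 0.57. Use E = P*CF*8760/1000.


E = 187.6 * 0.57 * 8760 / 1000 = 936.7243 GWh


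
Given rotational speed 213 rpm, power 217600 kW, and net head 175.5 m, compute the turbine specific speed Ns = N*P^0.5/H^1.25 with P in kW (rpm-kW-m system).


Ns = 213 * 217600^0.5 / 175.5^1.25 = 155.5474


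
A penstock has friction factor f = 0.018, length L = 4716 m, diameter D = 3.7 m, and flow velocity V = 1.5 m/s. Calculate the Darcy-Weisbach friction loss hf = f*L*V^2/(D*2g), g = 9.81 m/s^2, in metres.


hf = 0.018 * 4716 * 1.5^2 / (3.7 * 2 * 9.81) = 2.6310 m


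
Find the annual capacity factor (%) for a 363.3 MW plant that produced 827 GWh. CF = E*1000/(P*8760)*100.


CF = 827 * 1000 / (363.3 * 8760) * 100 = 25.9858 %


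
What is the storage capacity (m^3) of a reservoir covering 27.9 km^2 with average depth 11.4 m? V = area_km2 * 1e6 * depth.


V = 27.9 * 1e6 * 11.4 = 3.1806e+08 m^3


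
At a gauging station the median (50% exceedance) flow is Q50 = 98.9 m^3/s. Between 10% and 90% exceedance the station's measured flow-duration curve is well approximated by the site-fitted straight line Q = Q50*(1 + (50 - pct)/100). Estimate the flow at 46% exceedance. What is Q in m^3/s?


Q = 98.9 * (1 + (50 - 46)/100) = 102.8560 m^3/s


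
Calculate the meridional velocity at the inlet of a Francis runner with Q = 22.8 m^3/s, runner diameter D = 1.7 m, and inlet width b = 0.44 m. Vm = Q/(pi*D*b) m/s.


Vm = 22.8 / (pi * 1.7 * 0.44) = 9.7025 m/s


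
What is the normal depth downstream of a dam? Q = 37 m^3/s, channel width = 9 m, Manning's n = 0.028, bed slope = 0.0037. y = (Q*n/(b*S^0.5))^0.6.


y = (37 * 0.028 / (9 * 0.0037^0.5))^0.6 = 1.4663 m


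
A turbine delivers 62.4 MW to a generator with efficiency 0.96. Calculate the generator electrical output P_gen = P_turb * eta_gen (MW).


P_gen = 62.4 * 0.96 = 59.9040 MW


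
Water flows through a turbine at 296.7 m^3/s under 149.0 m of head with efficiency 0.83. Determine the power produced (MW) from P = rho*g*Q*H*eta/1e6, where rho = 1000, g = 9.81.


P = 1000 * 9.81 * 296.7 * 149.0 * 0.83 / 1e6 = 359.9572 MW


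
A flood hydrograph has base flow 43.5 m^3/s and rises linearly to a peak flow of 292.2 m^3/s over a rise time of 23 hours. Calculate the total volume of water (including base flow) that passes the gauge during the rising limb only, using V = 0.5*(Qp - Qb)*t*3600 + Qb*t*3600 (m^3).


V = 0.5*(292.2 - 43.5)*23*3600 + 43.5*23*3600 = 1.3898e+07 m^3


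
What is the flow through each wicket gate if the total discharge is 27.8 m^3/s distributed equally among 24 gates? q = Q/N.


q = 27.8 / 24 = 1.1583 m^3/s


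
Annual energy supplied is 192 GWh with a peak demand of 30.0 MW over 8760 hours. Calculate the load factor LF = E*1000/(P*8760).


LF = 192 * 1000 / (30.0 * 8760) = 0.7306


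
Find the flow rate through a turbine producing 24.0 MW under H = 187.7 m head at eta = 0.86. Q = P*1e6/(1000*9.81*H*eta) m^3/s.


Q = 24.0 * 1e6 / (1000 * 9.81 * 187.7 * 0.86) = 15.1558 m^3/s


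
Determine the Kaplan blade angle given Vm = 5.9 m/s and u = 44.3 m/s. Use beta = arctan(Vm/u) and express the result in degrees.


beta = arctan(5.9 / 44.3) = 7.5862 degrees


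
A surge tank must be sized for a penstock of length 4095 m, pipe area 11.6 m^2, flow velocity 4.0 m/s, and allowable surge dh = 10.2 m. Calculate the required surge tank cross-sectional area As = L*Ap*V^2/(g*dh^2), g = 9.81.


As = 4095 * 11.6 * 4.0^2 / (9.81 * 10.2^2) = 744.6677 m^2


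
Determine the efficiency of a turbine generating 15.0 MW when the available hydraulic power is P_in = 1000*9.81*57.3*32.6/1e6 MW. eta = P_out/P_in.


P_in = 1000 * 9.81 * 57.3 * 32.6 / 1e6 = 18.3249 MW
eta = 15.0 / 18.3249 = 0.8186


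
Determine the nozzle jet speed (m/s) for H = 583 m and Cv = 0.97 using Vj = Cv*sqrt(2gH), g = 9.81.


Vj = 0.97 * sqrt(2*9.81*583) = 103.7422 m/s


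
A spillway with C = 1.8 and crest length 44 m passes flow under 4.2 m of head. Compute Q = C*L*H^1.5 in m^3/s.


Q = 1.8 * 44 * 4.2^1.5 = 681.7091 m^3/s


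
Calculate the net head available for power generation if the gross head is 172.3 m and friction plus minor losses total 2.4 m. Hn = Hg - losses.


Hn = 172.3 - 2.4 = 169.9000 m


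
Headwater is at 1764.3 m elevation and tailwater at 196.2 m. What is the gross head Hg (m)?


Hg = 1764.3 - 196.2 = 1568.1000 m


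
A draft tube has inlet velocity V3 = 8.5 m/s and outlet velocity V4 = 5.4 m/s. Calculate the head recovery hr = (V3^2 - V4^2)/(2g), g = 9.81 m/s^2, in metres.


hr = (8.5^2 - 5.4^2) / (2*9.81) = 2.1962 m


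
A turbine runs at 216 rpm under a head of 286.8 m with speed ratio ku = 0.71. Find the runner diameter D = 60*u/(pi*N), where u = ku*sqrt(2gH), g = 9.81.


u = 0.71 * sqrt(2*9.81*286.8) = 53.2595 m/s
D = 60 * 53.2595 / (pi * 216) = 4.7092 m


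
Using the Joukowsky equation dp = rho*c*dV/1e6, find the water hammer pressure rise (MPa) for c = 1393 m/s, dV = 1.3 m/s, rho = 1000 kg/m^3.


dp = 1000 * 1393 * 1.3 / 1e6 = 1.8109 MPa


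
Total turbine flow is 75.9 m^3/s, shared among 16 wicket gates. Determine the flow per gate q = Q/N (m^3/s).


q = 75.9 / 16 = 4.7438 m^3/s


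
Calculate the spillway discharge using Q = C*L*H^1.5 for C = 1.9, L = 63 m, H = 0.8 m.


Q = 1.9 * 63 * 0.8^1.5 = 85.6503 m^3/s


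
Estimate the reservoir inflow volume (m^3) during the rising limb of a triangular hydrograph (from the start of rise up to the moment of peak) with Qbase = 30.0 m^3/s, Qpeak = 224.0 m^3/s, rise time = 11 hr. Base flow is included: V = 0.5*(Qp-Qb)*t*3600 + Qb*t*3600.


V = 0.5*(224.0 - 30.0)*11*3600 + 30.0*11*3600 = 5.0292e+06 m^3


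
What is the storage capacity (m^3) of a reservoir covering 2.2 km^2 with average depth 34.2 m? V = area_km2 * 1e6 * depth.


V = 2.2 * 1e6 * 34.2 = 7.5240e+07 m^3


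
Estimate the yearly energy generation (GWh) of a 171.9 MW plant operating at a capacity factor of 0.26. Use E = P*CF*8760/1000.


E = 171.9 * 0.26 * 8760 / 1000 = 391.5194 GWh


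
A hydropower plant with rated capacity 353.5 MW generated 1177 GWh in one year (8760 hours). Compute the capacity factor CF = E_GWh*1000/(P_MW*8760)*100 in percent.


CF = 1177 * 1000 / (353.5 * 8760) * 100 = 38.0087 %


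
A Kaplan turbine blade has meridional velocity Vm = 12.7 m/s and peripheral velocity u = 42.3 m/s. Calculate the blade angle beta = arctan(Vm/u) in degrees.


beta = arctan(12.7 / 42.3) = 16.7117 degrees


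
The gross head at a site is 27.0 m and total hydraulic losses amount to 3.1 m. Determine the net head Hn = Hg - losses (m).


Hn = 27.0 - 3.1 = 23.9000 m


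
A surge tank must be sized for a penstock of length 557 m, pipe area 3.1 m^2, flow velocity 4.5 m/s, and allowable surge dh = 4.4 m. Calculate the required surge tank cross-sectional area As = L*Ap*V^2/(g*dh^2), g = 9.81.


As = 557 * 3.1 * 4.5^2 / (9.81 * 4.4^2) = 184.1058 m^2


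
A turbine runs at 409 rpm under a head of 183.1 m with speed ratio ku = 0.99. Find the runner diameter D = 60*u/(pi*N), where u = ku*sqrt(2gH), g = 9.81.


u = 0.99 * sqrt(2*9.81*183.1) = 59.3374 m/s
D = 60 * 59.3374 / (pi * 409) = 2.7708 m


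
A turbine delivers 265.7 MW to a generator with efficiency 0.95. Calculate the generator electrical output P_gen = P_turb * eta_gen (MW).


P_gen = 265.7 * 0.95 = 252.4150 MW


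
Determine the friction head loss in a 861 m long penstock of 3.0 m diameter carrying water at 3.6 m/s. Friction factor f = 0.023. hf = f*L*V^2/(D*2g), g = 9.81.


hf = 0.023 * 861 * 3.6^2 / (3.0 * 2 * 9.81) = 4.3603 m


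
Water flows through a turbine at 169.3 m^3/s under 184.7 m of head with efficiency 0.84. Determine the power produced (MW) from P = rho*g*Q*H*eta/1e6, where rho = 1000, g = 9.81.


P = 1000 * 9.81 * 169.3 * 184.7 * 0.84 / 1e6 = 257.6749 MW


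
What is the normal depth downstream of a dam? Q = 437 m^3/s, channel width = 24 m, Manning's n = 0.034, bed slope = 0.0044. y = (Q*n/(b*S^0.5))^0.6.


y = (437 * 0.034 / (24 * 0.0044^0.5))^0.6 = 3.8196 m


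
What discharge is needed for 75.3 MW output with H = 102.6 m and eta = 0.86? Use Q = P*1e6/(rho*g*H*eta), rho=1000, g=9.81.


Q = 75.3 * 1e6 / (1000 * 9.81 * 102.6 * 0.86) = 86.9922 m^3/s


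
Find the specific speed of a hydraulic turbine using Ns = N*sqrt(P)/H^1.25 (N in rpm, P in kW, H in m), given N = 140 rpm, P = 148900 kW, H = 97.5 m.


Ns = 140 * 148900^0.5 / 97.5^1.25 = 176.3273


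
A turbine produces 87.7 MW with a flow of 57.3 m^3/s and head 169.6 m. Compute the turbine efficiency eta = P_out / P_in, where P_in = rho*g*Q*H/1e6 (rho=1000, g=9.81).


P_in = 1000 * 9.81 * 57.3 * 169.6 / 1e6 = 95.3344 MW
eta = 87.7 / 95.3344 = 0.9199


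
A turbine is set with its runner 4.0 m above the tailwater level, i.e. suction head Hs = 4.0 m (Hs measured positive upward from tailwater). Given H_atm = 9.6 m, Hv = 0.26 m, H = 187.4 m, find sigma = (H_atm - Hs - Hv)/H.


sigma = (9.6 - 4.0 - 0.26) / 187.4 = 0.0285


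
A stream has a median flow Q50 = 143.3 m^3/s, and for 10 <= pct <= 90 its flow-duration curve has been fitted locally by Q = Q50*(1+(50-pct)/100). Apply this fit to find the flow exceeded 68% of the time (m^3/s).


Q = 143.3 * (1 + (50 - 68)/100) = 117.5060 m^3/s


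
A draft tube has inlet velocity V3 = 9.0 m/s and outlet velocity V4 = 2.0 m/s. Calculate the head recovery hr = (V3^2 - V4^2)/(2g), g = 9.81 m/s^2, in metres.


hr = (9.0^2 - 2.0^2) / (2*9.81) = 3.9246 m


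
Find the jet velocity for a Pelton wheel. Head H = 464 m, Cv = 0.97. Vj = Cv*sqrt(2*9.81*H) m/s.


Vj = 0.97 * sqrt(2*9.81*464) = 92.5508 m/s


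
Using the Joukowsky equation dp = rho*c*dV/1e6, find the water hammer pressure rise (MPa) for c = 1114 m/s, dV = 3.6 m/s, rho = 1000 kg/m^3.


dp = 1000 * 1114 * 3.6 / 1e6 = 4.0104 MPa


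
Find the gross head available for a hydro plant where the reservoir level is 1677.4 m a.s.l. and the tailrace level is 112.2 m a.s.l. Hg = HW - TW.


Hg = 1677.4 - 112.2 = 1565.2000 m


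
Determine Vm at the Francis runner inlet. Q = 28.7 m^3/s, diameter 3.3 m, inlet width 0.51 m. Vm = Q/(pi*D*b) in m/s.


Vm = 28.7 / (pi * 3.3 * 0.51) = 5.4281 m/s


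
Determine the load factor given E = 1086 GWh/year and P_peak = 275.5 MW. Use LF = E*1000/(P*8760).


LF = 1086 * 1000 / (275.5 * 8760) = 0.4500


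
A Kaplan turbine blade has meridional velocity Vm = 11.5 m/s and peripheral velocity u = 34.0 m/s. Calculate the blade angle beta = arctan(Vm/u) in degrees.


beta = arctan(11.5 / 34.0) = 18.6874 degrees


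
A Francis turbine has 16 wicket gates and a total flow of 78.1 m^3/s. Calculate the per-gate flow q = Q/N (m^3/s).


q = 78.1 / 16 = 4.8812 m^3/s


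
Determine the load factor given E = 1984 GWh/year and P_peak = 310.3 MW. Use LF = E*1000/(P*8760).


LF = 1984 * 1000 / (310.3 * 8760) = 0.7299


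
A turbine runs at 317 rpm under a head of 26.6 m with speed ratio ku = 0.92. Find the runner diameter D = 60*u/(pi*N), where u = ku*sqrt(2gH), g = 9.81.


u = 0.92 * sqrt(2*9.81*26.6) = 21.0174 m/s
D = 60 * 21.0174 / (pi * 317) = 1.2663 m


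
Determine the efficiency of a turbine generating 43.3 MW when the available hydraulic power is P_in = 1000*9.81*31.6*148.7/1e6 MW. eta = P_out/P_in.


P_in = 1000 * 9.81 * 31.6 * 148.7 / 1e6 = 46.0964 MW
eta = 43.3 / 46.0964 = 0.9393


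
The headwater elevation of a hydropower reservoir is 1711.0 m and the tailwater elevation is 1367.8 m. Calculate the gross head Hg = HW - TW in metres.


Hg = 1711.0 - 1367.8 = 343.2000 m


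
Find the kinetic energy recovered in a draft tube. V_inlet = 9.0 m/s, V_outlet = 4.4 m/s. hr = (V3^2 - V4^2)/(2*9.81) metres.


hr = (9.0^2 - 4.4^2) / (2*9.81) = 3.1417 m


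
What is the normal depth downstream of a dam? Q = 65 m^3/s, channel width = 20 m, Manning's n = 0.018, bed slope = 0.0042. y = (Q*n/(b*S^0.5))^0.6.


y = (65 * 0.018 / (20 * 0.0042^0.5))^0.6 = 0.9404 m


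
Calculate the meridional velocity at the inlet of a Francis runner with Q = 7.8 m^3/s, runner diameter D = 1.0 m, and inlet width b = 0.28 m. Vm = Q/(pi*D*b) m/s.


Vm = 7.8 / (pi * 1.0 * 0.28) = 8.8672 m/s


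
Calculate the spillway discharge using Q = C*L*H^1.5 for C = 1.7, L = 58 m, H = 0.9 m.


Q = 1.7 * 58 * 0.9^1.5 = 84.1862 m^3/s


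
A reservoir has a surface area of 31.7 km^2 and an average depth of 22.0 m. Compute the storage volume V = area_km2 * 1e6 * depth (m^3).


V = 31.7 * 1e6 * 22.0 = 6.9740e+08 m^3


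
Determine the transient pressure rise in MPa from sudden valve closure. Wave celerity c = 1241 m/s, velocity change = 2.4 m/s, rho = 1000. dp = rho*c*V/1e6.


dp = 1000 * 1241 * 2.4 / 1e6 = 2.9784 MPa


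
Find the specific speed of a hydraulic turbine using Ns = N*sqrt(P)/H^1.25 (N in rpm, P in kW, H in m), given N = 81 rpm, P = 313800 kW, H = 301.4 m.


Ns = 81 * 313800^0.5 / 301.4^1.25 = 36.1312


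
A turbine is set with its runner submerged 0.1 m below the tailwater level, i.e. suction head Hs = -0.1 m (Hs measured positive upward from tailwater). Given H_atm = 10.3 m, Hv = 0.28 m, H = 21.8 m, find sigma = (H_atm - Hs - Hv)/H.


sigma = (10.3 - (-0.1) - 0.28) / 21.8 = 0.4642


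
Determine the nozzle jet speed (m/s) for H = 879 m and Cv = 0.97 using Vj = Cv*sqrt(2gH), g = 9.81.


Vj = 0.97 * sqrt(2*9.81*879) = 127.3842 m/s


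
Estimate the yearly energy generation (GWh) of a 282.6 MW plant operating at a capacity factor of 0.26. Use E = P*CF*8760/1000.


E = 282.6 * 0.26 * 8760 / 1000 = 643.6498 GWh


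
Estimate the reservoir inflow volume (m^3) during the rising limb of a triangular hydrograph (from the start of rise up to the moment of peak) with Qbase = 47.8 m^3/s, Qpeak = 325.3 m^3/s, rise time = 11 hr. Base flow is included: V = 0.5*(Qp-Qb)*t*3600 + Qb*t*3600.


V = 0.5*(325.3 - 47.8)*11*3600 + 47.8*11*3600 = 7.3874e+06 m^3


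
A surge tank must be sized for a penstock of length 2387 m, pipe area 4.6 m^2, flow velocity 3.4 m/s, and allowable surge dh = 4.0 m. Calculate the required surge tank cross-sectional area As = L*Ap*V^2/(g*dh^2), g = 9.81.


As = 2387 * 4.6 * 3.4^2 / (9.81 * 4.0^2) = 808.6845 m^2


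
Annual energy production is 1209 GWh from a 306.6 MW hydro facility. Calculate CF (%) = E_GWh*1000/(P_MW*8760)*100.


CF = 1209 * 1000 / (306.6 * 8760) * 100 = 45.0143 %


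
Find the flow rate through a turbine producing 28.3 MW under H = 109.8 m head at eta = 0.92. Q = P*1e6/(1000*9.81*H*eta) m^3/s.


Q = 28.3 * 1e6 / (1000 * 9.81 * 109.8 * 0.92) = 28.5580 m^3/s


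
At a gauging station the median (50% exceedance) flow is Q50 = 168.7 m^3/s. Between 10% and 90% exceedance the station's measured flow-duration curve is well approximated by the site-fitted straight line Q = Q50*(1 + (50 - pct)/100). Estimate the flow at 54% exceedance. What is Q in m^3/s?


Q = 168.7 * (1 + (50 - 54)/100) = 161.9520 m^3/s


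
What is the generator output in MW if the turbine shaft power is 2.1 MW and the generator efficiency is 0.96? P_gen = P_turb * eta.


P_gen = 2.1 * 0.96 = 2.0160 MW


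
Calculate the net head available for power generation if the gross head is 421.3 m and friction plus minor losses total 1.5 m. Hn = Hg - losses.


Hn = 421.3 - 1.5 = 419.8000 m


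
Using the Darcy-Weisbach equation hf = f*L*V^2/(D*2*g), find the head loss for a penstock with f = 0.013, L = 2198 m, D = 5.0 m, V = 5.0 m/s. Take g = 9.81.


hf = 0.013 * 2198 * 5.0^2 / (5.0 * 2 * 9.81) = 7.2819 m


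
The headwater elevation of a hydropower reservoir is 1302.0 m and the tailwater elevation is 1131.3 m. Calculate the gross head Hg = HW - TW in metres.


Hg = 1302.0 - 1131.3 = 170.7000 m


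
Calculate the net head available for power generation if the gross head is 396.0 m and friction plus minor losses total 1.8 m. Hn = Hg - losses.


Hn = 396.0 - 1.8 = 394.2000 m


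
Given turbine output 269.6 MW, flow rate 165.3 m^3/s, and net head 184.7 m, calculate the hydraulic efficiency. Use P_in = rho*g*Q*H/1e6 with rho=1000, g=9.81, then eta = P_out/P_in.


P_in = 1000 * 9.81 * 165.3 * 184.7 / 1e6 = 299.5082 MW
eta = 269.6 / 299.5082 = 0.9001


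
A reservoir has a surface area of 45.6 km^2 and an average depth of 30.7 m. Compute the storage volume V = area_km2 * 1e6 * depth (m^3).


V = 45.6 * 1e6 * 30.7 = 1.3999e+09 m^3


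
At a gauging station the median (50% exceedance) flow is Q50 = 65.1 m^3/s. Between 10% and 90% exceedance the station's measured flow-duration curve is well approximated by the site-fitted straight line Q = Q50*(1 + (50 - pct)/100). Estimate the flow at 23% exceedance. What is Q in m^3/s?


Q = 65.1 * (1 + (50 - 23)/100) = 82.6770 m^3/s


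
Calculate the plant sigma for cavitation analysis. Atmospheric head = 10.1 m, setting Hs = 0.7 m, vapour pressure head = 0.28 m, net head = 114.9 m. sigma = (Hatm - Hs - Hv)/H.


sigma = (10.1 - 0.7 - 0.28) / 114.9 = 0.0794


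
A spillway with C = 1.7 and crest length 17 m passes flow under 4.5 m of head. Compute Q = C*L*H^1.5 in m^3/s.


Q = 1.7 * 17 * 4.5^1.5 = 275.8777 m^3/s


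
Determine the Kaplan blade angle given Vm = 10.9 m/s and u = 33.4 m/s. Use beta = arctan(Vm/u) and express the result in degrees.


beta = arctan(10.9 / 33.4) = 18.0740 degrees


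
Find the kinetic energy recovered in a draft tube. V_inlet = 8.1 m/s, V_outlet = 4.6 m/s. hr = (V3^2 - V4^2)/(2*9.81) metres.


hr = (8.1^2 - 4.6^2) / (2*9.81) = 2.2655 m


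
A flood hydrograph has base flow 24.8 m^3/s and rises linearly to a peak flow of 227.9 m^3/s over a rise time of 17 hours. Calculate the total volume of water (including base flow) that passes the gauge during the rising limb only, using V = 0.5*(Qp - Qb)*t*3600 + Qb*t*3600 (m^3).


V = 0.5*(227.9 - 24.8)*17*3600 + 24.8*17*3600 = 7.7326e+06 m^3


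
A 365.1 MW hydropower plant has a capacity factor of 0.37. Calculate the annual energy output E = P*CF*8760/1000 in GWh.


E = 365.1 * 0.37 * 8760 / 1000 = 1183.3621 GWh


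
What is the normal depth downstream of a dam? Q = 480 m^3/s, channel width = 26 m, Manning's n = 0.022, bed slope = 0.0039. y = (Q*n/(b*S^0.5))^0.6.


y = (480 * 0.022 / (26 * 0.0039^0.5))^0.6 = 3.0754 m


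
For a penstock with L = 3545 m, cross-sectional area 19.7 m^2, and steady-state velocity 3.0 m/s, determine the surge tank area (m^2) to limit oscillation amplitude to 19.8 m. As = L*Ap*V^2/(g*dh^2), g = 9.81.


As = 3545 * 19.7 * 3.0^2 / (9.81 * 19.8^2) = 163.4277 m^2


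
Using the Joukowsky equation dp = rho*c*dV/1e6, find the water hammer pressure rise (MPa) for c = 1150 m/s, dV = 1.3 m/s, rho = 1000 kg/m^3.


dp = 1000 * 1150 * 1.3 / 1e6 = 1.4950 MPa


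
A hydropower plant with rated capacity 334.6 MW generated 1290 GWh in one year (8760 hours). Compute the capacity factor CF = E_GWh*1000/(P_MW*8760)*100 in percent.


CF = 1290 * 1000 / (334.6 * 8760) * 100 = 44.0108 %


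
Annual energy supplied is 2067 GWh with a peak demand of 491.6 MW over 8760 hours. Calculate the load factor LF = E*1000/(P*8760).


LF = 2067 * 1000 / (491.6 * 8760) = 0.4800


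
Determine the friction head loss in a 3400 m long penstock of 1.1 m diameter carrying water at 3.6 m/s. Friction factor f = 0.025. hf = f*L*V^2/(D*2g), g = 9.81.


hf = 0.025 * 3400 * 3.6^2 / (1.1 * 2 * 9.81) = 51.0425 m


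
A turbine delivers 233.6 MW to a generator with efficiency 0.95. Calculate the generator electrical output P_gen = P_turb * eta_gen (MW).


P_gen = 233.6 * 0.95 = 221.9200 MW


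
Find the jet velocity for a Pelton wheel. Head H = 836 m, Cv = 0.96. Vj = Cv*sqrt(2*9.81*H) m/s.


Vj = 0.96 * sqrt(2*9.81*836) = 122.9487 m/s


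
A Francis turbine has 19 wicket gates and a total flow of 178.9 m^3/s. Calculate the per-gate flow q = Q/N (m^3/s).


q = 178.9 / 19 = 9.4158 m^3/s


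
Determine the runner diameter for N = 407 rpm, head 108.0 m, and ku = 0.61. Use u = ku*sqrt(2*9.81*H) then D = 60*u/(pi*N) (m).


u = 0.61 * sqrt(2*9.81*108.0) = 28.0796 m/s
D = 60 * 28.0796 / (pi * 407) = 1.3176 m


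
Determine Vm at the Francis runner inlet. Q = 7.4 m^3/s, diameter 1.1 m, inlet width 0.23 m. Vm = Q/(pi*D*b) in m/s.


Vm = 7.4 / (pi * 1.1 * 0.23) = 9.3102 m/s


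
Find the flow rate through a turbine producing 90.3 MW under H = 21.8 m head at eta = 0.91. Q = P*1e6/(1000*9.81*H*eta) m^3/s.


Q = 90.3 * 1e6 / (1000 * 9.81 * 21.8 * 0.91) = 464.0031 m^3/s


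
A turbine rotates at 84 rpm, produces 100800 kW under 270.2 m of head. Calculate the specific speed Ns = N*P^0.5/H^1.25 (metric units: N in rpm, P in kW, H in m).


Ns = 84 * 100800^0.5 / 270.2^1.25 = 24.3446


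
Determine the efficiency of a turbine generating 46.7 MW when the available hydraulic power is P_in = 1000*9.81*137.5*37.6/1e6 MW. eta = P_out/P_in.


P_in = 1000 * 9.81 * 137.5 * 37.6 / 1e6 = 50.7177 MW
eta = 46.7 / 50.7177 = 0.9208


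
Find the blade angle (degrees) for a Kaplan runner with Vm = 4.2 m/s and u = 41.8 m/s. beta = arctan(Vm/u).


beta = arctan(4.2 / 41.8) = 5.7377 degrees


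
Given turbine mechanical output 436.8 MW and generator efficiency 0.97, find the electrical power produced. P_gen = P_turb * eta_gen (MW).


P_gen = 436.8 * 0.97 = 423.6960 MW


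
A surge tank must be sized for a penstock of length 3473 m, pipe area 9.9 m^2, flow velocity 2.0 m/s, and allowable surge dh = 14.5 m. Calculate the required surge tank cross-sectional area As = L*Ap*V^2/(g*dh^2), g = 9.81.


As = 3473 * 9.9 * 2.0^2 / (9.81 * 14.5^2) = 66.6799 m^2


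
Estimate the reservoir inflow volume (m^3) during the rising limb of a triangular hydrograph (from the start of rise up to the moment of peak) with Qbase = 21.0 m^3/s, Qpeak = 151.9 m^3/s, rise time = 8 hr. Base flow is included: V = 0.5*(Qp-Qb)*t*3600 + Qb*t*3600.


V = 0.5*(151.9 - 21.0)*8*3600 + 21.0*8*3600 = 2.4898e+06 m^3


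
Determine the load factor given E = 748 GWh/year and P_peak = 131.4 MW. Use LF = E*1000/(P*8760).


LF = 748 * 1000 / (131.4 * 8760) = 0.6498


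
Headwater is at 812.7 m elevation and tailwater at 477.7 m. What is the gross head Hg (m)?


Hg = 812.7 - 477.7 = 335.0000 m


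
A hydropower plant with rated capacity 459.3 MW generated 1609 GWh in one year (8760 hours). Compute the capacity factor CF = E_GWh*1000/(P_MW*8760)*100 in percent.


CF = 1609 * 1000 / (459.3 * 8760) * 100 = 39.9904 %


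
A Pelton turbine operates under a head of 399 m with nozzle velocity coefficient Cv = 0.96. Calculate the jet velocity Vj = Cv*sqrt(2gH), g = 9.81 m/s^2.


Vj = 0.96 * sqrt(2*9.81*399) = 84.9390 m/s


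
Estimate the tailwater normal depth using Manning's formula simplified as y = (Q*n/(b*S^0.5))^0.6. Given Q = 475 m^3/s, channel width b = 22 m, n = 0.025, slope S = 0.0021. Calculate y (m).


y = (475 * 0.025 / (22 * 0.0021^0.5))^0.6 = 4.3920 m


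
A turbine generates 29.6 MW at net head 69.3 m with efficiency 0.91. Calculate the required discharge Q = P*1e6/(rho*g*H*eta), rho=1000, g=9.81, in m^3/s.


Q = 29.6 * 1e6 / (1000 * 9.81 * 69.3 * 0.91) = 47.8463 m^3/s


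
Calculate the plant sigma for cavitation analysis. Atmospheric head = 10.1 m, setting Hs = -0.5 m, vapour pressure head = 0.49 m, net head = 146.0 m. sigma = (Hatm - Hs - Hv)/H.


sigma = (10.1 - (-0.5) - 0.49) / 146.0 = 0.0692


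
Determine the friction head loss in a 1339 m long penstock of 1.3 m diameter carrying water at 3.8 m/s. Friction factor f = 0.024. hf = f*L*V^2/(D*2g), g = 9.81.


hf = 0.024 * 1339 * 3.8^2 / (1.3 * 2 * 9.81) = 18.1935 m


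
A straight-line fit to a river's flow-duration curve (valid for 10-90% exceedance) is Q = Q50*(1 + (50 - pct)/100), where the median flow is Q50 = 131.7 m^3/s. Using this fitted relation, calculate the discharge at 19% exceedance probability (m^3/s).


Q = 131.7 * (1 + (50 - 19)/100) = 172.5270 m^3/s


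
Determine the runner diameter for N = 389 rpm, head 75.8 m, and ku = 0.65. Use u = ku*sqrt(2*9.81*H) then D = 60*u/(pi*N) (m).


u = 0.65 * sqrt(2*9.81*75.8) = 25.0667 m/s
D = 60 * 25.0667 / (pi * 389) = 1.2307 m


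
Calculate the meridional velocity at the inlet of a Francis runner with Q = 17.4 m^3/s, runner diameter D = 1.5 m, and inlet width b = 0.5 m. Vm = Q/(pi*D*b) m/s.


Vm = 17.4 / (pi * 1.5 * 0.5) = 7.3848 m/s


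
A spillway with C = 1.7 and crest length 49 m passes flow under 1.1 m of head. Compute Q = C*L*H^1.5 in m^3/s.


Q = 1.7 * 49 * 1.1^1.5 = 96.1024 m^3/s


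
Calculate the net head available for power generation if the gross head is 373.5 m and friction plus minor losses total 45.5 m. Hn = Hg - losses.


Hn = 373.5 - 45.5 = 328.0000 m


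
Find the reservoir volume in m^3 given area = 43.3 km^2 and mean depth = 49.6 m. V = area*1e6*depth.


V = 43.3 * 1e6 * 49.6 = 2.1477e+09 m^3


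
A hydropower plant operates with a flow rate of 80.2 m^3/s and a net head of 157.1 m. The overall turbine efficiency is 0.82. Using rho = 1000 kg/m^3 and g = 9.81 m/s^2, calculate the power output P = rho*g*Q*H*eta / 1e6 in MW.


P = 1000 * 9.81 * 80.2 * 157.1 * 0.82 / 1e6 = 101.3523 MW


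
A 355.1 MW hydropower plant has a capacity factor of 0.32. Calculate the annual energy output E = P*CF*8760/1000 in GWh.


E = 355.1 * 0.32 * 8760 / 1000 = 995.4163 GWh


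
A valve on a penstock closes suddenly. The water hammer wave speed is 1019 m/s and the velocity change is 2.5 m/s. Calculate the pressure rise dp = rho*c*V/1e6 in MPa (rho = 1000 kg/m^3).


dp = 1000 * 1019 * 2.5 / 1e6 = 2.5475 MPa


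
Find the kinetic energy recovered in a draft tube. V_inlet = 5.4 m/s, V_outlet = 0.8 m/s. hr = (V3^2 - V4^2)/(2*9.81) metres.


hr = (5.4^2 - 0.8^2) / (2*9.81) = 1.4536 m


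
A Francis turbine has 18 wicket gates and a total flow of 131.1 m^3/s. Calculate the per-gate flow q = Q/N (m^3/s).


q = 131.1 / 18 = 7.2833 m^3/s


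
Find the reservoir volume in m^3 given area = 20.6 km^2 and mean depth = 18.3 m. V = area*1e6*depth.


V = 20.6 * 1e6 * 18.3 = 3.7698e+08 m^3


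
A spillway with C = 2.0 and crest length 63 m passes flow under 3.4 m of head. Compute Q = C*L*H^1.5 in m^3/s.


Q = 2.0 * 63 * 3.4^1.5 = 789.9306 m^3/s


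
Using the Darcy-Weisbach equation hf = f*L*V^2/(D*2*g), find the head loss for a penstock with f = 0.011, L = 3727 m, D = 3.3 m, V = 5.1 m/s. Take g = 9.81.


hf = 0.011 * 3727 * 5.1^2 / (3.3 * 2 * 9.81) = 16.4695 m


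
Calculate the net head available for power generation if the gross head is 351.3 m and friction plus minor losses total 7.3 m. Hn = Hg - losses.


Hn = 351.3 - 7.3 = 344.0000 m


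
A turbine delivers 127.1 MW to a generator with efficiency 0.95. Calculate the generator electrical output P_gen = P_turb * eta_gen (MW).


P_gen = 127.1 * 0.95 = 120.7450 MW


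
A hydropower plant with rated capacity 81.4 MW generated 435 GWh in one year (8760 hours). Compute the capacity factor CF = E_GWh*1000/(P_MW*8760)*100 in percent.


CF = 435 * 1000 / (81.4 * 8760) * 100 = 61.0043 %


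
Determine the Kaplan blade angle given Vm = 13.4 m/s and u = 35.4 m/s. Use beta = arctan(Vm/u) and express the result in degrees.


beta = arctan(13.4 / 35.4) = 20.7332 degrees


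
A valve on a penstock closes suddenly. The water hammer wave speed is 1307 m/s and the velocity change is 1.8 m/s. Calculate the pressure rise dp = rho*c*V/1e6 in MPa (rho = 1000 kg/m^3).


dp = 1000 * 1307 * 1.8 / 1e6 = 2.3526 MPa


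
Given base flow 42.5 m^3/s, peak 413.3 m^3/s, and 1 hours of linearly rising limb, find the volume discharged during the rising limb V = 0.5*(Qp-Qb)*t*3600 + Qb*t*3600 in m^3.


V = 0.5*(413.3 - 42.5)*1*3600 + 42.5*1*3600 = 820440.0000 m^3


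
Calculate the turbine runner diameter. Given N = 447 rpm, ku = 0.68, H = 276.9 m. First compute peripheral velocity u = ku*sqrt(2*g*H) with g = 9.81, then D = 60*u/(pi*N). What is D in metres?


u = 0.68 * sqrt(2*9.81*276.9) = 50.1210 m/s
D = 60 * 50.1210 / (pi * 447) = 2.1415 m


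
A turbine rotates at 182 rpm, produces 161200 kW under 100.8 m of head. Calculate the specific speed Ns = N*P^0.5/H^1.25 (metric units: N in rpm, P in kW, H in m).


Ns = 182 * 161200^0.5 / 100.8^1.25 = 228.7854


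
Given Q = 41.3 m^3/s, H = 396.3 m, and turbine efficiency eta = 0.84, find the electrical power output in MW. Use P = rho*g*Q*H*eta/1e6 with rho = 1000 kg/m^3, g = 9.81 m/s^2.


P = 1000 * 9.81 * 41.3 * 396.3 * 0.84 / 1e6 = 134.8722 MW


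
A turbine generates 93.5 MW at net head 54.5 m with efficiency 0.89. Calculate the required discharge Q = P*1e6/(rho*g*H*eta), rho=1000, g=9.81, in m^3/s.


Q = 93.5 * 1e6 / (1000 * 9.81 * 54.5 * 0.89) = 196.4971 m^3/s


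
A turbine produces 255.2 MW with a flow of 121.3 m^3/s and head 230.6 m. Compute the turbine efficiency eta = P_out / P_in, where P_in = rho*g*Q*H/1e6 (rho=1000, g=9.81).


P_in = 1000 * 9.81 * 121.3 * 230.6 / 1e6 = 274.4032 MW
eta = 255.2 / 274.4032 = 0.9300


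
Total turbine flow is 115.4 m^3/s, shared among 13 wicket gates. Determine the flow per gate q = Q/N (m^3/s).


q = 115.4 / 13 = 8.8769 m^3/s


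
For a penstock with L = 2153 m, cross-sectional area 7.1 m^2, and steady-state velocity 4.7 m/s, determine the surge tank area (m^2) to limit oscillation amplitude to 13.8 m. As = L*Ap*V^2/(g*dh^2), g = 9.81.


As = 2153 * 7.1 * 4.7^2 / (9.81 * 13.8^2) = 180.7469 m^2


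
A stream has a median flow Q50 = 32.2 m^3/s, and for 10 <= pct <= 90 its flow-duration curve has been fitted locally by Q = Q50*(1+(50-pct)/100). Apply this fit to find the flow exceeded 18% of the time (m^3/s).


Q = 32.2 * (1 + (50 - 18)/100) = 42.5040 m^3/s


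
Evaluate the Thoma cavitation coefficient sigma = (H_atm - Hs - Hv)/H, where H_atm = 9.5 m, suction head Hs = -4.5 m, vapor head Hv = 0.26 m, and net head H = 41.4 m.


sigma = (9.5 - (-4.5) - 0.26) / 41.4 = 0.3319


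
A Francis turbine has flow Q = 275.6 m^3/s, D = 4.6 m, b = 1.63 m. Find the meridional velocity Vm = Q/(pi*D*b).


Vm = 275.6 / (pi * 4.6 * 1.63) = 11.6999 m/s


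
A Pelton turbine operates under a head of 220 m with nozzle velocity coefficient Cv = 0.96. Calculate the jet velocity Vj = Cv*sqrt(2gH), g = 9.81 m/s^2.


Vj = 0.96 * sqrt(2*9.81*220) = 63.0713 m/s


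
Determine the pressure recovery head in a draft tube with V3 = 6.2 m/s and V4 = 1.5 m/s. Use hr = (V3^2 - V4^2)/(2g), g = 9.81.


hr = (6.2^2 - 1.5^2) / (2*9.81) = 1.8445 m


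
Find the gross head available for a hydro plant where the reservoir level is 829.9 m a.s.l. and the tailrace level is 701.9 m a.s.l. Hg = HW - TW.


Hg = 829.9 - 701.9 = 128.0000 m


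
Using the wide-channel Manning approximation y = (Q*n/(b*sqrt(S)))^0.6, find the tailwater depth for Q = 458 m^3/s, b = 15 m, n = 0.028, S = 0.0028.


y = (458 * 0.028 / (15 * 0.0028^0.5))^0.6 = 5.3090 m


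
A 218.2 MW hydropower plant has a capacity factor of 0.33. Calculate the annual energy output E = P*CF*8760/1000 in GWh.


E = 218.2 * 0.33 * 8760 / 1000 = 630.7726 GWh


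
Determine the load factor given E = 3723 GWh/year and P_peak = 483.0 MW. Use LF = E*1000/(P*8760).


LF = 3723 * 1000 / (483.0 * 8760) = 0.8799


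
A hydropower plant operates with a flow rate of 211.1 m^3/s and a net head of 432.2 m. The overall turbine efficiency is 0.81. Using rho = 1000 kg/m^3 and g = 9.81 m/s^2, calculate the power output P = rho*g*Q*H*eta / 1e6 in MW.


P = 1000 * 9.81 * 211.1 * 432.2 * 0.81 / 1e6 = 724.9817 MW


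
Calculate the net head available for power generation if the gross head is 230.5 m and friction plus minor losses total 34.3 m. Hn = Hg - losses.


Hn = 230.5 - 34.3 = 196.2000 m


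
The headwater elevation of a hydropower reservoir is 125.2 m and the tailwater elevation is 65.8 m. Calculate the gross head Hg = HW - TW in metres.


Hg = 125.2 - 65.8 = 59.4000 m


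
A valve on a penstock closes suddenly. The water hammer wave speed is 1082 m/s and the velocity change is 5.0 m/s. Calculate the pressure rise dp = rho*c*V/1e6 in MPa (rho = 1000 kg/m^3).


dp = 1000 * 1082 * 5.0 / 1e6 = 5.4100 MPa


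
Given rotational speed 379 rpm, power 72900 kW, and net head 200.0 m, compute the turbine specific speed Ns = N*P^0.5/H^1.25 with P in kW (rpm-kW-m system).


Ns = 379 * 72900^0.5 / 200.0^1.25 = 136.0553


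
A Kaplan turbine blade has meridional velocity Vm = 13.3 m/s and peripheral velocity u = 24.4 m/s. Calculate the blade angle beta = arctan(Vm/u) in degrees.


beta = arctan(13.3 / 24.4) = 28.5940 degrees


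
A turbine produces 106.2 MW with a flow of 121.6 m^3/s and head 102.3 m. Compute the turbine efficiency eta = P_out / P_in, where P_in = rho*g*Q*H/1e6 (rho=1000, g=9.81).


P_in = 1000 * 9.81 * 121.6 * 102.3 / 1e6 = 122.0333 MW
eta = 106.2 / 122.0333 = 0.8703


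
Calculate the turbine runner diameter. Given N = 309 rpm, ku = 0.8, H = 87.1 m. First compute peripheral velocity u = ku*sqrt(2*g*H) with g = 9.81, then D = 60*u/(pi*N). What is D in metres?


u = 0.8 * sqrt(2*9.81*87.1) = 33.0711 m/s
D = 60 * 33.0711 / (pi * 309) = 2.0440 m


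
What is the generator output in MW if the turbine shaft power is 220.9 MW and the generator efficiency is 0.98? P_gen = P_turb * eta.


P_gen = 220.9 * 0.98 = 216.4820 MW


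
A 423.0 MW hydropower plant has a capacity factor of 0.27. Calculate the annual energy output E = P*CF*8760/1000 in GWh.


E = 423.0 * 0.27 * 8760 / 1000 = 1000.4796 GWh


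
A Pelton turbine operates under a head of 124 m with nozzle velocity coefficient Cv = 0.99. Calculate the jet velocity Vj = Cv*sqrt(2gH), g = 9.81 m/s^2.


Vj = 0.99 * sqrt(2*9.81*124) = 48.8310 m/s


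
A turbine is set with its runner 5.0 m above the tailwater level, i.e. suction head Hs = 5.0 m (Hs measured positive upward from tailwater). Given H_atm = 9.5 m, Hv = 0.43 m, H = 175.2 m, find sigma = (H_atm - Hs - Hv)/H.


sigma = (9.5 - 5.0 - 0.43) / 175.2 = 0.0232


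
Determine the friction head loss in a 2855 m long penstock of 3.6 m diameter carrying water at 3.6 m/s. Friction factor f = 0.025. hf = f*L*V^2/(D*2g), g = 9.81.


hf = 0.025 * 2855 * 3.6^2 / (3.6 * 2 * 9.81) = 13.0963 m


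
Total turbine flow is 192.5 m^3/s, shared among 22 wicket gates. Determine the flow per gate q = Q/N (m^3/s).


q = 192.5 / 22 = 8.7500 m^3/s


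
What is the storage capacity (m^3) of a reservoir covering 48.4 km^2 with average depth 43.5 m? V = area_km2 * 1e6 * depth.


V = 48.4 * 1e6 * 43.5 = 2.1054e+09 m^3


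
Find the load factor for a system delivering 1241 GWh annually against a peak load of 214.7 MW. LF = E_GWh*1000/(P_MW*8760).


LF = 1241 * 1000 / (214.7 * 8760) = 0.6598


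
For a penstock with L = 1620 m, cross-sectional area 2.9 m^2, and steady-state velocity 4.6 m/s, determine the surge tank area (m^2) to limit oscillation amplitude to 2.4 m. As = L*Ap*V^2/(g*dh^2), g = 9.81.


As = 1620 * 2.9 * 4.6^2 / (9.81 * 2.4^2) = 1759.2890 m^2


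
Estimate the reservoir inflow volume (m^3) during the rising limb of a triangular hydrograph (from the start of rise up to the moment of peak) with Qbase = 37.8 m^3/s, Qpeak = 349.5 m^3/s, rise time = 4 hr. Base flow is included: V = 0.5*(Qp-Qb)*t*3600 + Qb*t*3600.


V = 0.5*(349.5 - 37.8)*4*3600 + 37.8*4*3600 = 2.7886e+06 m^3


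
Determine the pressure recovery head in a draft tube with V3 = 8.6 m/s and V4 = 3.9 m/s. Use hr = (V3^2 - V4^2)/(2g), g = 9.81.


hr = (8.6^2 - 3.9^2) / (2*9.81) = 2.9944 m


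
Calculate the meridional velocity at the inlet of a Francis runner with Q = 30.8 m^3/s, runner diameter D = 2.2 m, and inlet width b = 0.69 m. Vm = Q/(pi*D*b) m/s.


Vm = 30.8 / (pi * 2.2 * 0.69) = 6.4585 m/s


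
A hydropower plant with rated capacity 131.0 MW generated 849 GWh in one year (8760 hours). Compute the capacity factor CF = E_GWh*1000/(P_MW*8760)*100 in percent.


CF = 849 * 1000 / (131.0 * 8760) * 100 = 73.9831 %


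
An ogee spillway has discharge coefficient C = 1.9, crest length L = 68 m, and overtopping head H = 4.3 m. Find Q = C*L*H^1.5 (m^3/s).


Q = 1.9 * 68 * 4.3^1.5 = 1152.0337 m^3/s


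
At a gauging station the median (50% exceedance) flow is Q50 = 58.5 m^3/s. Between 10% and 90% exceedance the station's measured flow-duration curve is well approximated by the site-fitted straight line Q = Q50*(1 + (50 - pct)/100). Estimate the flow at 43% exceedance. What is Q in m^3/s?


Q = 58.5 * (1 + (50 - 43)/100) = 62.5950 m^3/s


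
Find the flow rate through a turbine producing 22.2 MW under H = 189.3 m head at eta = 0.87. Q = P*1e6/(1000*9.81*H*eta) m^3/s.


Q = 22.2 * 1e6 / (1000 * 9.81 * 189.3 * 0.87) = 13.7409 m^3/s


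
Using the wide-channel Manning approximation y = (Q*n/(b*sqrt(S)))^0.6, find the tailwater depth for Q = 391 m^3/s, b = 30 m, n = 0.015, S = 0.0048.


y = (391 * 0.015 / (30 * 0.0048^0.5))^0.6 = 1.8634 m


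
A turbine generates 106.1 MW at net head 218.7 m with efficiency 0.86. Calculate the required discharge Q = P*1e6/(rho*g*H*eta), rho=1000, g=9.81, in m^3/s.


Q = 106.1 * 1e6 / (1000 * 9.81 * 218.7 * 0.86) = 57.5041 m^3/s


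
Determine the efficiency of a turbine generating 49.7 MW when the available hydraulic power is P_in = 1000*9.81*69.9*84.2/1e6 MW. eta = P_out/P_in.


P_in = 1000 * 9.81 * 69.9 * 84.2 / 1e6 = 57.7375 MW
eta = 49.7 / 57.7375 = 0.8608


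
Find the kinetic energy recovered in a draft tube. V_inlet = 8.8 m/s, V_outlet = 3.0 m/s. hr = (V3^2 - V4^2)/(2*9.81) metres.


hr = (8.8^2 - 3.0^2) / (2*9.81) = 3.4883 m


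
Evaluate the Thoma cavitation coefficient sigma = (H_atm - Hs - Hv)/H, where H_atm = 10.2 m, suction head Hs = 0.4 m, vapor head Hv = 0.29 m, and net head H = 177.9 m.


sigma = (10.2 - 0.4 - 0.29) / 177.9 = 0.0535


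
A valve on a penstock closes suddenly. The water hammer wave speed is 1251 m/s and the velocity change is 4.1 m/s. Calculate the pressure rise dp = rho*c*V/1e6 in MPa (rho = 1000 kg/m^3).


dp = 1000 * 1251 * 4.1 / 1e6 = 5.1291 MPa


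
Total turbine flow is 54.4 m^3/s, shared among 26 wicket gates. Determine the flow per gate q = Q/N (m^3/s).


q = 54.4 / 26 = 2.0923 m^3/s


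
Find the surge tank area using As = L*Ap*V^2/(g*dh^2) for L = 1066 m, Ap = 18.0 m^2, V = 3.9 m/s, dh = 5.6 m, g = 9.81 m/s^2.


As = 1066 * 18.0 * 3.9^2 / (9.81 * 5.6^2) = 948.6672 m^2


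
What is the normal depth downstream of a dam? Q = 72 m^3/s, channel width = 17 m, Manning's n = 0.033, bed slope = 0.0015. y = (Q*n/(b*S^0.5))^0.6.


y = (72 * 0.033 / (17 * 0.0015^0.5))^0.6 = 2.1598 m


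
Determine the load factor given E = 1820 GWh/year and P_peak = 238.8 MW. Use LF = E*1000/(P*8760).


LF = 1820 * 1000 / (238.8 * 8760) = 0.8700


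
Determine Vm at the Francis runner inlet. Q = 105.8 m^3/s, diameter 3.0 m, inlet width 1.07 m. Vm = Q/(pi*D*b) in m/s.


Vm = 105.8 / (pi * 3.0 * 1.07) = 10.4913 m/s


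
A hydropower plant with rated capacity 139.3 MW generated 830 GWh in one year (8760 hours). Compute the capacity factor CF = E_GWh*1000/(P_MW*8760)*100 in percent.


CF = 830 * 1000 / (139.3 * 8760) * 100 = 68.0178 %
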